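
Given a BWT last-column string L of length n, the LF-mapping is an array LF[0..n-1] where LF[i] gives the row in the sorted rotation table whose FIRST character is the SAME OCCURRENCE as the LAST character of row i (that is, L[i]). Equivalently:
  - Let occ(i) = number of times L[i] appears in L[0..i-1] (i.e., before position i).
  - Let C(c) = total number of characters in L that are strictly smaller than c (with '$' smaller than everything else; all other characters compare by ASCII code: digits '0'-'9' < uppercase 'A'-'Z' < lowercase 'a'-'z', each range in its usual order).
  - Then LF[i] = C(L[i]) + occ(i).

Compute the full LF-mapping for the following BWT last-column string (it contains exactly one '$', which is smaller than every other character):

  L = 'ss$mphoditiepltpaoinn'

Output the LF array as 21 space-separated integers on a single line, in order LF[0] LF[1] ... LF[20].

Answer: 17 18 0 9 14 4 12 2 5 19 6 3 15 8 20 16 1 13 7 10 11

Derivation:
Char counts: '$':1, 'a':1, 'd':1, 'e':1, 'h':1, 'i':3, 'l':1, 'm':1, 'n':2, 'o':2, 'p':3, 's':2, 't':2
C (first-col start): C('$')=0, C('a')=1, C('d')=2, C('e')=3, C('h')=4, C('i')=5, C('l')=8, C('m')=9, C('n')=10, C('o')=12, C('p')=14, C('s')=17, C('t')=19
L[0]='s': occ=0, LF[0]=C('s')+0=17+0=17
L[1]='s': occ=1, LF[1]=C('s')+1=17+1=18
L[2]='$': occ=0, LF[2]=C('$')+0=0+0=0
L[3]='m': occ=0, LF[3]=C('m')+0=9+0=9
L[4]='p': occ=0, LF[4]=C('p')+0=14+0=14
L[5]='h': occ=0, LF[5]=C('h')+0=4+0=4
L[6]='o': occ=0, LF[6]=C('o')+0=12+0=12
L[7]='d': occ=0, LF[7]=C('d')+0=2+0=2
L[8]='i': occ=0, LF[8]=C('i')+0=5+0=5
L[9]='t': occ=0, LF[9]=C('t')+0=19+0=19
L[10]='i': occ=1, LF[10]=C('i')+1=5+1=6
L[11]='e': occ=0, LF[11]=C('e')+0=3+0=3
L[12]='p': occ=1, LF[12]=C('p')+1=14+1=15
L[13]='l': occ=0, LF[13]=C('l')+0=8+0=8
L[14]='t': occ=1, LF[14]=C('t')+1=19+1=20
L[15]='p': occ=2, LF[15]=C('p')+2=14+2=16
L[16]='a': occ=0, LF[16]=C('a')+0=1+0=1
L[17]='o': occ=1, LF[17]=C('o')+1=12+1=13
L[18]='i': occ=2, LF[18]=C('i')+2=5+2=7
L[19]='n': occ=0, LF[19]=C('n')+0=10+0=10
L[20]='n': occ=1, LF[20]=C('n')+1=10+1=11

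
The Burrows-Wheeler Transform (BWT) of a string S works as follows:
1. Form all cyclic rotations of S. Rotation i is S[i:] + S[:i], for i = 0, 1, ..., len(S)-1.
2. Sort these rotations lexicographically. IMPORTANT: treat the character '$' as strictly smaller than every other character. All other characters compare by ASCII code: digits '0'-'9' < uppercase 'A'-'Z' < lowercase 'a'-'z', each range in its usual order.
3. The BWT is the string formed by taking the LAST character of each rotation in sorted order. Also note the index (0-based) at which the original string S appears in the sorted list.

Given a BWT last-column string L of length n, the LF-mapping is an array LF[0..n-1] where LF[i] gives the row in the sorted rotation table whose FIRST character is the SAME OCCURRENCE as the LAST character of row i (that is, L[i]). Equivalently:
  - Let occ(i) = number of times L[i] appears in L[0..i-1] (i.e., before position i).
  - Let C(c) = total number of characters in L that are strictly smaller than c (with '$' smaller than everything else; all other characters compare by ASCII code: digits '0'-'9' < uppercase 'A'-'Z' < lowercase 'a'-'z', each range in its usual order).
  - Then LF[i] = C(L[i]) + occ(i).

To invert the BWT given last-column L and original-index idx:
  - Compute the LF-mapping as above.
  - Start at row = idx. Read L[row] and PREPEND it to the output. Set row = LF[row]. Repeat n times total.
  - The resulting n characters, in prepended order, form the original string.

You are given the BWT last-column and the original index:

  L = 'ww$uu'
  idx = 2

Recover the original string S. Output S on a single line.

LF mapping: 3 4 0 1 2
Walk LF starting at row 2, prepending L[row]:
  step 1: row=2, L[2]='$', prepend. Next row=LF[2]=0
  step 2: row=0, L[0]='w', prepend. Next row=LF[0]=3
  step 3: row=3, L[3]='u', prepend. Next row=LF[3]=1
  step 4: row=1, L[1]='w', prepend. Next row=LF[1]=4
  step 5: row=4, L[4]='u', prepend. Next row=LF[4]=2
Reversed output: uwuw$

Answer: uwuw$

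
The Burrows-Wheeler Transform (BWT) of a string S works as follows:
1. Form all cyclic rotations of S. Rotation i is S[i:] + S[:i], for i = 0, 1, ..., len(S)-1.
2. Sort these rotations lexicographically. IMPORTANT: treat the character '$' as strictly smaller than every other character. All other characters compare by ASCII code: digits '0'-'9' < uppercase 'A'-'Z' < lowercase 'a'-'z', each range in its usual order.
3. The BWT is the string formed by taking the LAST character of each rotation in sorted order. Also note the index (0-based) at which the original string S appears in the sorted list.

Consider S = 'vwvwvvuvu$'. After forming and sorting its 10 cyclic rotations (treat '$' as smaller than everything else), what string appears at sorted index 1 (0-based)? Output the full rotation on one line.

Answer: u$vwvwvvuv

Derivation:
All 10 rotations (rotation i = S[i:]+S[:i]):
  rot[0] = vwvwvvuvu$
  rot[1] = wvwvvuvu$v
  rot[2] = vwvvuvu$vw
  rot[3] = wvvuvu$vwv
  rot[4] = vvuvu$vwvw
  rot[5] = vuvu$vwvwv
  rot[6] = uvu$vwvwvv
  rot[7] = vu$vwvwvvu
  rot[8] = u$vwvwvvuv
  rot[9] = $vwvwvvuvu
Sorted (with $ < everything):
  sorted[0] = $vwvwvvuvu
  sorted[1] = u$vwvwvvuv
  sorted[2] = uvu$vwvwvv
  sorted[3] = vu$vwvwvvu
  sorted[4] = vuvu$vwvwv
  sorted[5] = vvuvu$vwvw
  sorted[6] = vwvvuvu$vw
  sorted[7] = vwvwvvuvu$
  sorted[8] = wvvuvu$vwv
  sorted[9] = wvwvvuvu$v
sorted[1] = u$vwvwvvuv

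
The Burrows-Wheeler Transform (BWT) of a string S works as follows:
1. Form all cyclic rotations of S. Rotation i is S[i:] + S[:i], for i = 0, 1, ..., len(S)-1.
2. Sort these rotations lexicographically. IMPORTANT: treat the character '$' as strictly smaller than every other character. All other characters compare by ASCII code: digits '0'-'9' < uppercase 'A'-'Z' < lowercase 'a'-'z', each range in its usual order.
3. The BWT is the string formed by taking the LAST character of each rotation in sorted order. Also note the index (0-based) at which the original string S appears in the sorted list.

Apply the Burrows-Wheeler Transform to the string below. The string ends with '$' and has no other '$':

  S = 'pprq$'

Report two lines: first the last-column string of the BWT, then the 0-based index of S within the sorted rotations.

All 5 rotations (rotation i = S[i:]+S[:i]):
  rot[0] = pprq$
  rot[1] = prq$p
  rot[2] = rq$pp
  rot[3] = q$ppr
  rot[4] = $pprq
Sorted (with $ < everything):
  sorted[0] = $pprq  (last char: 'q')
  sorted[1] = pprq$  (last char: '$')
  sorted[2] = prq$p  (last char: 'p')
  sorted[3] = q$ppr  (last char: 'r')
  sorted[4] = rq$pp  (last char: 'p')
Last column: q$prp
Original string S is at sorted index 1

Answer: q$prp
1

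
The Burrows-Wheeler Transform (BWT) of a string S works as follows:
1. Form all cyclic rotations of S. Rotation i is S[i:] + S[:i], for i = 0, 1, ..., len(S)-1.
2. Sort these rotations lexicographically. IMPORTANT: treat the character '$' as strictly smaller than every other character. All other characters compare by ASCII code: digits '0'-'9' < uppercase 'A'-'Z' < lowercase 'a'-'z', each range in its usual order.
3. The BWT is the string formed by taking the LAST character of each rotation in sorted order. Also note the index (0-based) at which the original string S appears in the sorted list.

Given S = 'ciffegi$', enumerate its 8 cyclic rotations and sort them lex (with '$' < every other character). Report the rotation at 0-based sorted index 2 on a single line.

Answer: egi$ciff

Derivation:
All 8 rotations (rotation i = S[i:]+S[:i]):
  rot[0] = ciffegi$
  rot[1] = iffegi$c
  rot[2] = ffegi$ci
  rot[3] = fegi$cif
  rot[4] = egi$ciff
  rot[5] = gi$ciffe
  rot[6] = i$ciffeg
  rot[7] = $ciffegi
Sorted (with $ < everything):
  sorted[0] = $ciffegi
  sorted[1] = ciffegi$
  sorted[2] = egi$ciff
  sorted[3] = fegi$cif
  sorted[4] = ffegi$ci
  sorted[5] = gi$ciffe
  sorted[6] = i$ciffeg
  sorted[7] = iffegi$c
sorted[2] = egi$ciff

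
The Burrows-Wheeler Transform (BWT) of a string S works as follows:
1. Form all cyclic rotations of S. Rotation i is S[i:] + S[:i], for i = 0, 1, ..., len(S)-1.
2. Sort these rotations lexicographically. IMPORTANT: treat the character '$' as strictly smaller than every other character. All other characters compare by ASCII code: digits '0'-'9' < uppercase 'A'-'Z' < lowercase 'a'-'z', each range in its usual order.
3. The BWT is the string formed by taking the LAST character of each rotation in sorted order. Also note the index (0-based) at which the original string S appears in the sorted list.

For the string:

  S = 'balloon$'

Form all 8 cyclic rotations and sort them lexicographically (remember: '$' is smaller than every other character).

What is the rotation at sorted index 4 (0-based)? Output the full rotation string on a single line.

Answer: loon$bal

Derivation:
All 8 rotations (rotation i = S[i:]+S[:i]):
  rot[0] = balloon$
  rot[1] = alloon$b
  rot[2] = lloon$ba
  rot[3] = loon$bal
  rot[4] = oon$ball
  rot[5] = on$ballo
  rot[6] = n$balloo
  rot[7] = $balloon
Sorted (with $ < everything):
  sorted[0] = $balloon
  sorted[1] = alloon$b
  sorted[2] = balloon$
  sorted[3] = lloon$ba
  sorted[4] = loon$bal
  sorted[5] = n$balloo
  sorted[6] = on$ballo
  sorted[7] = oon$ball
sorted[4] = loon$bal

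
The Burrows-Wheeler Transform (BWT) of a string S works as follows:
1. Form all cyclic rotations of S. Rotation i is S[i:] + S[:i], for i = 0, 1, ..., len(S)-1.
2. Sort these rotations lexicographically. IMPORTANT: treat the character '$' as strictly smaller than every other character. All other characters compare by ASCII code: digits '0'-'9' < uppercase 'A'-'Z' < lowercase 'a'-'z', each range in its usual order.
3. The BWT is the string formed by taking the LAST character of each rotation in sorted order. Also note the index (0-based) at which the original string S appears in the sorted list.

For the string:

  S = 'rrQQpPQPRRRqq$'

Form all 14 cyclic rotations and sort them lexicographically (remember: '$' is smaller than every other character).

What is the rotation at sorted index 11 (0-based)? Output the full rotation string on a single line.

All 14 rotations (rotation i = S[i:]+S[:i]):
  rot[0] = rrQQpPQPRRRqq$
  rot[1] = rQQpPQPRRRqq$r
  rot[2] = QQpPQPRRRqq$rr
  rot[3] = QpPQPRRRqq$rrQ
  rot[4] = pPQPRRRqq$rrQQ
  rot[5] = PQPRRRqq$rrQQp
  rot[6] = QPRRRqq$rrQQpP
  rot[7] = PRRRqq$rrQQpPQ
  rot[8] = RRRqq$rrQQpPQP
  rot[9] = RRqq$rrQQpPQPR
  rot[10] = Rqq$rrQQpPQPRR
  rot[11] = qq$rrQQpPQPRRR
  rot[12] = q$rrQQpPQPRRRq
  rot[13] = $rrQQpPQPRRRqq
Sorted (with $ < everything):
  sorted[0] = $rrQQpPQPRRRqq
  sorted[1] = PQPRRRqq$rrQQp
  sorted[2] = PRRRqq$rrQQpPQ
  sorted[3] = QPRRRqq$rrQQpP
  sorted[4] = QQpPQPRRRqq$rr
  sorted[5] = QpPQPRRRqq$rrQ
  sorted[6] = RRRqq$rrQQpPQP
  sorted[7] = RRqq$rrQQpPQPR
  sorted[8] = Rqq$rrQQpPQPRR
  sorted[9] = pPQPRRRqq$rrQQ
  sorted[10] = q$rrQQpPQPRRRq
  sorted[11] = qq$rrQQpPQPRRR
  sorted[12] = rQQpPQPRRRqq$r
  sorted[13] = rrQQpPQPRRRqq$
sorted[11] = qq$rrQQpPQPRRR

Answer: qq$rrQQpPQPRRR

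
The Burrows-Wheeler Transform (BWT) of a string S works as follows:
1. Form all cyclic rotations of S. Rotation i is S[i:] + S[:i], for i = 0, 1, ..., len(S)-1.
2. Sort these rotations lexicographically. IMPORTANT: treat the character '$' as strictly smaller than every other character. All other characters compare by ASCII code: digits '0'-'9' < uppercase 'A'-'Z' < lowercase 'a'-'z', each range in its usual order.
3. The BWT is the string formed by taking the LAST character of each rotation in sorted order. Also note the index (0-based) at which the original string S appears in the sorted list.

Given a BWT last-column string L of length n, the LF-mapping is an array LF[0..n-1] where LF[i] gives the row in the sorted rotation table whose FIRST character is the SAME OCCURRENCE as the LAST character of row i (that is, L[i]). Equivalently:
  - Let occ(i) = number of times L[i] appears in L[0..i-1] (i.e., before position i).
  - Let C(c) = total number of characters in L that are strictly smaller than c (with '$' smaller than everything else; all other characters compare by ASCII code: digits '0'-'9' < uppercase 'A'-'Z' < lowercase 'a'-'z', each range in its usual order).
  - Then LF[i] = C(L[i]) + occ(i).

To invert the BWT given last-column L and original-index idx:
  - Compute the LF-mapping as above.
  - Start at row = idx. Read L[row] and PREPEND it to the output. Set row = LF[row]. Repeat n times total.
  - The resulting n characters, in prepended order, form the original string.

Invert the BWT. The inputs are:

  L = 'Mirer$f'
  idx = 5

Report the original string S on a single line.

LF mapping: 1 4 5 2 6 0 3
Walk LF starting at row 5, prepending L[row]:
  step 1: row=5, L[5]='$', prepend. Next row=LF[5]=0
  step 2: row=0, L[0]='M', prepend. Next row=LF[0]=1
  step 3: row=1, L[1]='i', prepend. Next row=LF[1]=4
  step 4: row=4, L[4]='r', prepend. Next row=LF[4]=6
  step 5: row=6, L[6]='f', prepend. Next row=LF[6]=3
  step 6: row=3, L[3]='e', prepend. Next row=LF[3]=2
  step 7: row=2, L[2]='r', prepend. Next row=LF[2]=5
Reversed output: refriM$

Answer: refriM$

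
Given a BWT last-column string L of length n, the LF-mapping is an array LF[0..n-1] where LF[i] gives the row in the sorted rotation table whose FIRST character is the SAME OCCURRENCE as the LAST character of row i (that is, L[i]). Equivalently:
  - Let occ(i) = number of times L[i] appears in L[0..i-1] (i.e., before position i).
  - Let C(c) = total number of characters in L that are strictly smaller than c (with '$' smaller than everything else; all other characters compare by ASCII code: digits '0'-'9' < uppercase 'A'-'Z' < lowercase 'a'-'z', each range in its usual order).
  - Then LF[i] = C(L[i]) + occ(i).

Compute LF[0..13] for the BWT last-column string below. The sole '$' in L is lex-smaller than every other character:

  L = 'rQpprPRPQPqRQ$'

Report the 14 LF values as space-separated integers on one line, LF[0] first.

Answer: 12 4 9 10 13 1 7 2 5 3 11 8 6 0

Derivation:
Char counts: '$':1, 'P':3, 'Q':3, 'R':2, 'p':2, 'q':1, 'r':2
C (first-col start): C('$')=0, C('P')=1, C('Q')=4, C('R')=7, C('p')=9, C('q')=11, C('r')=12
L[0]='r': occ=0, LF[0]=C('r')+0=12+0=12
L[1]='Q': occ=0, LF[1]=C('Q')+0=4+0=4
L[2]='p': occ=0, LF[2]=C('p')+0=9+0=9
L[3]='p': occ=1, LF[3]=C('p')+1=9+1=10
L[4]='r': occ=1, LF[4]=C('r')+1=12+1=13
L[5]='P': occ=0, LF[5]=C('P')+0=1+0=1
L[6]='R': occ=0, LF[6]=C('R')+0=7+0=7
L[7]='P': occ=1, LF[7]=C('P')+1=1+1=2
L[8]='Q': occ=1, LF[8]=C('Q')+1=4+1=5
L[9]='P': occ=2, LF[9]=C('P')+2=1+2=3
L[10]='q': occ=0, LF[10]=C('q')+0=11+0=11
L[11]='R': occ=1, LF[11]=C('R')+1=7+1=8
L[12]='Q': occ=2, LF[12]=C('Q')+2=4+2=6
L[13]='$': occ=0, LF[13]=C('$')+0=0+0=0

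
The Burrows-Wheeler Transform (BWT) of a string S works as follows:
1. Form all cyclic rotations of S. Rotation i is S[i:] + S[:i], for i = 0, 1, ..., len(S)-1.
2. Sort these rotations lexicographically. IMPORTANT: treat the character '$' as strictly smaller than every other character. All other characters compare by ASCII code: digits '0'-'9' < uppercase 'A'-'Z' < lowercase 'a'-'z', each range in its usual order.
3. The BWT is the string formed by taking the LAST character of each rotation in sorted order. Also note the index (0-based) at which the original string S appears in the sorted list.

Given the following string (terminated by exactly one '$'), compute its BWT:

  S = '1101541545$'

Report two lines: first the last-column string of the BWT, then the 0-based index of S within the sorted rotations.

Answer: 511$0455411
3

Derivation:
All 11 rotations (rotation i = S[i:]+S[:i]):
  rot[0] = 1101541545$
  rot[1] = 101541545$1
  rot[2] = 01541545$11
  rot[3] = 1541545$110
  rot[4] = 541545$1101
  rot[5] = 41545$11015
  rot[6] = 1545$110154
  rot[7] = 545$1101541
  rot[8] = 45$11015415
  rot[9] = 5$110154154
  rot[10] = $1101541545
Sorted (with $ < everything):
  sorted[0] = $1101541545  (last char: '5')
  sorted[1] = 01541545$11  (last char: '1')
  sorted[2] = 101541545$1  (last char: '1')
  sorted[3] = 1101541545$  (last char: '$')
  sorted[4] = 1541545$110  (last char: '0')
  sorted[5] = 1545$110154  (last char: '4')
  sorted[6] = 41545$11015  (last char: '5')
  sorted[7] = 45$11015415  (last char: '5')
  sorted[8] = 5$110154154  (last char: '4')
  sorted[9] = 541545$1101  (last char: '1')
  sorted[10] = 545$1101541  (last char: '1')
Last column: 511$0455411
Original string S is at sorted index 3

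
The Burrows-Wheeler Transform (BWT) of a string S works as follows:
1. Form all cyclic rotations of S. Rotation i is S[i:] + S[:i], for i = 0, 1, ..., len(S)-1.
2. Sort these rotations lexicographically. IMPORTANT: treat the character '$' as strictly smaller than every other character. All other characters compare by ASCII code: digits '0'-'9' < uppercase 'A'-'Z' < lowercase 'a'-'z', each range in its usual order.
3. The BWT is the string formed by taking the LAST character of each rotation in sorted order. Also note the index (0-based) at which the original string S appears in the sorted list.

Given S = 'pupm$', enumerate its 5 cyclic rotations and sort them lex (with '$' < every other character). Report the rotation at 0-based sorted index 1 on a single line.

All 5 rotations (rotation i = S[i:]+S[:i]):
  rot[0] = pupm$
  rot[1] = upm$p
  rot[2] = pm$pu
  rot[3] = m$pup
  rot[4] = $pupm
Sorted (with $ < everything):
  sorted[0] = $pupm
  sorted[1] = m$pup
  sorted[2] = pm$pu
  sorted[3] = pupm$
  sorted[4] = upm$p
sorted[1] = m$pup

Answer: m$pup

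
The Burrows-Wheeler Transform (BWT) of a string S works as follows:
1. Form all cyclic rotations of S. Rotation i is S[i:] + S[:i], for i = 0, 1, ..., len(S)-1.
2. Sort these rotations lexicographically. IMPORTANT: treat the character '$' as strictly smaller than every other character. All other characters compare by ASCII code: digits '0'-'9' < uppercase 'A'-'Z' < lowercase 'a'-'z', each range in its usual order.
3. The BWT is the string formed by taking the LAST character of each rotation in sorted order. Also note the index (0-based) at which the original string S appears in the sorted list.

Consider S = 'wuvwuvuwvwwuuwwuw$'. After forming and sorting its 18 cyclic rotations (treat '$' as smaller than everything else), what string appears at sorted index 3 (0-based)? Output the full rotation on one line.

Answer: uvwuvuwvwwuuwwuw$w

Derivation:
All 18 rotations (rotation i = S[i:]+S[:i]):
  rot[0] = wuvwuvuwvwwuuwwuw$
  rot[1] = uvwuvuwvwwuuwwuw$w
  rot[2] = vwuvuwvwwuuwwuw$wu
  rot[3] = wuvuwvwwuuwwuw$wuv
  rot[4] = uvuwvwwuuwwuw$wuvw
  rot[5] = vuwvwwuuwwuw$wuvwu
  rot[6] = uwvwwuuwwuw$wuvwuv
  rot[7] = wvwwuuwwuw$wuvwuvu
  rot[8] = vwwuuwwuw$wuvwuvuw
  rot[9] = wwuuwwuw$wuvwuvuwv
  rot[10] = wuuwwuw$wuvwuvuwvw
  rot[11] = uuwwuw$wuvwuvuwvww
  rot[12] = uwwuw$wuvwuvuwvwwu
  rot[13] = wwuw$wuvwuvuwvwwuu
  rot[14] = wuw$wuvwuvuwvwwuuw
  rot[15] = uw$wuvwuvuwvwwuuww
  rot[16] = w$wuvwuvuwvwwuuwwu
  rot[17] = $wuvwuvuwvwwuuwwuw
Sorted (with $ < everything):
  sorted[0] = $wuvwuvuwvwwuuwwuw
  sorted[1] = uuwwuw$wuvwuvuwvww
  sorted[2] = uvuwvwwuuwwuw$wuvw
  sorted[3] = uvwuvuwvwwuuwwuw$w
  sorted[4] = uw$wuvwuvuwvwwuuww
  sorted[5] = uwvwwuuwwuw$wuvwuv
  sorted[6] = uwwuw$wuvwuvuwvwwu
  sorted[7] = vuwvwwuuwwuw$wuvwu
  sorted[8] = vwuvuwvwwuuwwuw$wu
  sorted[9] = vwwuuwwuw$wuvwuvuw
  sorted[10] = w$wuvwuvuwvwwuuwwu
  sorted[11] = wuuwwuw$wuvwuvuwvw
  sorted[12] = wuvuwvwwuuwwuw$wuv
  sorted[13] = wuvwuvuwvwwuuwwuw$
  sorted[14] = wuw$wuvwuvuwvwwuuw
  sorted[15] = wvwwuuwwuw$wuvwuvu
  sorted[16] = wwuuwwuw$wuvwuvuwv
  sorted[17] = wwuw$wuvwuvuwvwwuu
sorted[3] = uvwuvuwvwwuuwwuw$w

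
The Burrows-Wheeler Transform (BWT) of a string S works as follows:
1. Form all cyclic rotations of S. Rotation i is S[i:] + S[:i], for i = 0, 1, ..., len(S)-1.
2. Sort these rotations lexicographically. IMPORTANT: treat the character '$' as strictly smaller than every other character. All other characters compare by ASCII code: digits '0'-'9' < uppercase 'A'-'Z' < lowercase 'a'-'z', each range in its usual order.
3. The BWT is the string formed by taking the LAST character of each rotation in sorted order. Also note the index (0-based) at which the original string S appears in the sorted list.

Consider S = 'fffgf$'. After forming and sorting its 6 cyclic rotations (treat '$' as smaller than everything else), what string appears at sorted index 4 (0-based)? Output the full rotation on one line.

Answer: fgf$ff

Derivation:
All 6 rotations (rotation i = S[i:]+S[:i]):
  rot[0] = fffgf$
  rot[1] = ffgf$f
  rot[2] = fgf$ff
  rot[3] = gf$fff
  rot[4] = f$fffg
  rot[5] = $fffgf
Sorted (with $ < everything):
  sorted[0] = $fffgf
  sorted[1] = f$fffg
  sorted[2] = fffgf$
  sorted[3] = ffgf$f
  sorted[4] = fgf$ff
  sorted[5] = gf$fff
sorted[4] = fgf$ff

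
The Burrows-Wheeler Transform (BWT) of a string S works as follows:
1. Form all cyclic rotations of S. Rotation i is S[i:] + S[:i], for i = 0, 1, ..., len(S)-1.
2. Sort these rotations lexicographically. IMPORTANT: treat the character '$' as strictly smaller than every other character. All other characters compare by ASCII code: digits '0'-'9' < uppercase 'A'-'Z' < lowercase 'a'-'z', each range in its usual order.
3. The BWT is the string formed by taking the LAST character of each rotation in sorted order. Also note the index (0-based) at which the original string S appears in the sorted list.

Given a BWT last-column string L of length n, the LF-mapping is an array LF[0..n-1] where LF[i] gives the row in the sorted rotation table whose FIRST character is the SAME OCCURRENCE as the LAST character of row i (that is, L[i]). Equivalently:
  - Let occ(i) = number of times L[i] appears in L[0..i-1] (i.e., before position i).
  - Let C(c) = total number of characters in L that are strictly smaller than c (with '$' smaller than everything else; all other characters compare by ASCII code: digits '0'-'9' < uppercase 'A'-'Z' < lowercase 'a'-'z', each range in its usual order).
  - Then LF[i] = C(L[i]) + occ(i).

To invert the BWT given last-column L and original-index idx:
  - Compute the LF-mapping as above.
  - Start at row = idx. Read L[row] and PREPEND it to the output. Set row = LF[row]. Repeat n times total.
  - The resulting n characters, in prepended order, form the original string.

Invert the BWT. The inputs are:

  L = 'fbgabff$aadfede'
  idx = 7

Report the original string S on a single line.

LF mapping: 10 4 14 1 5 11 12 0 2 3 6 13 8 7 9
Walk LF starting at row 7, prepending L[row]:
  step 1: row=7, L[7]='$', prepend. Next row=LF[7]=0
  step 2: row=0, L[0]='f', prepend. Next row=LF[0]=10
  step 3: row=10, L[10]='d', prepend. Next row=LF[10]=6
  step 4: row=6, L[6]='f', prepend. Next row=LF[6]=12
  step 5: row=12, L[12]='e', prepend. Next row=LF[12]=8
  step 6: row=8, L[8]='a', prepend. Next row=LF[8]=2
  step 7: row=2, L[2]='g', prepend. Next row=LF[2]=14
  step 8: row=14, L[14]='e', prepend. Next row=LF[14]=9
  step 9: row=9, L[9]='a', prepend. Next row=LF[9]=3
  step 10: row=3, L[3]='a', prepend. Next row=LF[3]=1
  step 11: row=1, L[1]='b', prepend. Next row=LF[1]=4
  step 12: row=4, L[4]='b', prepend. Next row=LF[4]=5
  step 13: row=5, L[5]='f', prepend. Next row=LF[5]=11
  step 14: row=11, L[11]='f', prepend. Next row=LF[11]=13
  step 15: row=13, L[13]='d', prepend. Next row=LF[13]=7
Reversed output: dffbbaaegaefdf$

Answer: dffbbaaegaefdf$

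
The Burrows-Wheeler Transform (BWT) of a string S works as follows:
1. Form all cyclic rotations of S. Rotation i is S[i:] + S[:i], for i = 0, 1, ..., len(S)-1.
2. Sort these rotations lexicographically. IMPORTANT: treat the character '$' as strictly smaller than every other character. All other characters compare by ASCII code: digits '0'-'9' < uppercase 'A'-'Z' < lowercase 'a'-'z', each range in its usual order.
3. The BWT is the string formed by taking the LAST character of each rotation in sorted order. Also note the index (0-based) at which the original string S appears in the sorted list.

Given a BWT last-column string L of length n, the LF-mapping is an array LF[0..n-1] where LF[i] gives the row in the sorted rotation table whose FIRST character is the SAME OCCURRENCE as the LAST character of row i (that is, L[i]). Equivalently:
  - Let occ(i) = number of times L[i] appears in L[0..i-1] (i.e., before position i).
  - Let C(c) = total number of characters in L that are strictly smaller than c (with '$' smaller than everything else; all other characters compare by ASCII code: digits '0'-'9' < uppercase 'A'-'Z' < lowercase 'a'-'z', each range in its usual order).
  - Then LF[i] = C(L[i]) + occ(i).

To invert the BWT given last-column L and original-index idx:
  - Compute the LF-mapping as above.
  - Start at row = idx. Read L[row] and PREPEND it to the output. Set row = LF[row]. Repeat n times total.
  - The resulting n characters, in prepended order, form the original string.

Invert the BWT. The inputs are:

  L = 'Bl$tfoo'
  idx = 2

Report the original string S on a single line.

LF mapping: 1 3 0 6 2 4 5
Walk LF starting at row 2, prepending L[row]:
  step 1: row=2, L[2]='$', prepend. Next row=LF[2]=0
  step 2: row=0, L[0]='B', prepend. Next row=LF[0]=1
  step 3: row=1, L[1]='l', prepend. Next row=LF[1]=3
  step 4: row=3, L[3]='t', prepend. Next row=LF[3]=6
  step 5: row=6, L[6]='o', prepend. Next row=LF[6]=5
  step 6: row=5, L[5]='o', prepend. Next row=LF[5]=4
  step 7: row=4, L[4]='f', prepend. Next row=LF[4]=2
Reversed output: footlB$

Answer: footlB$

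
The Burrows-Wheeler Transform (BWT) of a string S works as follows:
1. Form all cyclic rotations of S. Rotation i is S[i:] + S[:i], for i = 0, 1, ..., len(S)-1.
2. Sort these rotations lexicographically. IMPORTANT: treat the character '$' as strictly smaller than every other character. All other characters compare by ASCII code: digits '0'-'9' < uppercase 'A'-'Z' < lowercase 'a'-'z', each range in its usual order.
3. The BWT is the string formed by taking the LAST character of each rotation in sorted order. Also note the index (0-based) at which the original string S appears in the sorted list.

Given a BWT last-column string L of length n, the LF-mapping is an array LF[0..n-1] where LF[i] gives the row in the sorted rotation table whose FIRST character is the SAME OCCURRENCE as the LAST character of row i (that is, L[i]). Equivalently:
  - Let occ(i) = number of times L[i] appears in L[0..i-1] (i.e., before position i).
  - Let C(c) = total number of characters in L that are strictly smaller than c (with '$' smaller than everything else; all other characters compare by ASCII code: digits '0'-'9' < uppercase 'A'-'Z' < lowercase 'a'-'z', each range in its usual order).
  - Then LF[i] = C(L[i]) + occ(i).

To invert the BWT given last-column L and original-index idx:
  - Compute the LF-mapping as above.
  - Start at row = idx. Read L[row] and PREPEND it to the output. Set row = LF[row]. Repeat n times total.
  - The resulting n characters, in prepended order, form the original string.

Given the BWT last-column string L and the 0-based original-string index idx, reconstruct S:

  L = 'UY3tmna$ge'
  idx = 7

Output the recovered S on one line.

Answer: magnetY3U$

Derivation:
LF mapping: 2 3 1 9 7 8 4 0 6 5
Walk LF starting at row 7, prepending L[row]:
  step 1: row=7, L[7]='$', prepend. Next row=LF[7]=0
  step 2: row=0, L[0]='U', prepend. Next row=LF[0]=2
  step 3: row=2, L[2]='3', prepend. Next row=LF[2]=1
  step 4: row=1, L[1]='Y', prepend. Next row=LF[1]=3
  step 5: row=3, L[3]='t', prepend. Next row=LF[3]=9
  step 6: row=9, L[9]='e', prepend. Next row=LF[9]=5
  step 7: row=5, L[5]='n', prepend. Next row=LF[5]=8
  step 8: row=8, L[8]='g', prepend. Next row=LF[8]=6
  step 9: row=6, L[6]='a', prepend. Next row=LF[6]=4
  step 10: row=4, L[4]='m', prepend. Next row=LF[4]=7
Reversed output: magnetY3U$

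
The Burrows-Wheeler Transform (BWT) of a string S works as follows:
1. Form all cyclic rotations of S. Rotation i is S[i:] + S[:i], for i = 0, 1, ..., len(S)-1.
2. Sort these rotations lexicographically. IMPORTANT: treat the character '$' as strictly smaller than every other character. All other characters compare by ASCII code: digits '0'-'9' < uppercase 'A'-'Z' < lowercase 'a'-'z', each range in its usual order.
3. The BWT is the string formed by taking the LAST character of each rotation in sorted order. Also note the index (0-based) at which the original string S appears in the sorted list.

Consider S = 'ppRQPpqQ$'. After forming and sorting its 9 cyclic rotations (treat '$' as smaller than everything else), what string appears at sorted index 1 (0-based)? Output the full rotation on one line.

All 9 rotations (rotation i = S[i:]+S[:i]):
  rot[0] = ppRQPpqQ$
  rot[1] = pRQPpqQ$p
  rot[2] = RQPpqQ$pp
  rot[3] = QPpqQ$ppR
  rot[4] = PpqQ$ppRQ
  rot[5] = pqQ$ppRQP
  rot[6] = qQ$ppRQPp
  rot[7] = Q$ppRQPpq
  rot[8] = $ppRQPpqQ
Sorted (with $ < everything):
  sorted[0] = $ppRQPpqQ
  sorted[1] = PpqQ$ppRQ
  sorted[2] = Q$ppRQPpq
  sorted[3] = QPpqQ$ppR
  sorted[4] = RQPpqQ$pp
  sorted[5] = pRQPpqQ$p
  sorted[6] = ppRQPpqQ$
  sorted[7] = pqQ$ppRQP
  sorted[8] = qQ$ppRQPp
sorted[1] = PpqQ$ppRQ

Answer: PpqQ$ppRQ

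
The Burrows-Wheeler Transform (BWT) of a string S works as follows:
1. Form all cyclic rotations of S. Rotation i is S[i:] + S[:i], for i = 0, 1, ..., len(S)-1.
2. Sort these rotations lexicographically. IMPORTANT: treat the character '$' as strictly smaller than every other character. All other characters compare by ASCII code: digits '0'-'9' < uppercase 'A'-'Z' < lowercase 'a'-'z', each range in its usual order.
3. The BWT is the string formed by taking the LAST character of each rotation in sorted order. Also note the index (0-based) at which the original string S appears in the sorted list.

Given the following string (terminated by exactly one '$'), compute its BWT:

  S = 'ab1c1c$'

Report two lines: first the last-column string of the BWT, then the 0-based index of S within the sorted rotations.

All 7 rotations (rotation i = S[i:]+S[:i]):
  rot[0] = ab1c1c$
  rot[1] = b1c1c$a
  rot[2] = 1c1c$ab
  rot[3] = c1c$ab1
  rot[4] = 1c$ab1c
  rot[5] = c$ab1c1
  rot[6] = $ab1c1c
Sorted (with $ < everything):
  sorted[0] = $ab1c1c  (last char: 'c')
  sorted[1] = 1c$ab1c  (last char: 'c')
  sorted[2] = 1c1c$ab  (last char: 'b')
  sorted[3] = ab1c1c$  (last char: '$')
  sorted[4] = b1c1c$a  (last char: 'a')
  sorted[5] = c$ab1c1  (last char: '1')
  sorted[6] = c1c$ab1  (last char: '1')
Last column: ccb$a11
Original string S is at sorted index 3

Answer: ccb$a11
3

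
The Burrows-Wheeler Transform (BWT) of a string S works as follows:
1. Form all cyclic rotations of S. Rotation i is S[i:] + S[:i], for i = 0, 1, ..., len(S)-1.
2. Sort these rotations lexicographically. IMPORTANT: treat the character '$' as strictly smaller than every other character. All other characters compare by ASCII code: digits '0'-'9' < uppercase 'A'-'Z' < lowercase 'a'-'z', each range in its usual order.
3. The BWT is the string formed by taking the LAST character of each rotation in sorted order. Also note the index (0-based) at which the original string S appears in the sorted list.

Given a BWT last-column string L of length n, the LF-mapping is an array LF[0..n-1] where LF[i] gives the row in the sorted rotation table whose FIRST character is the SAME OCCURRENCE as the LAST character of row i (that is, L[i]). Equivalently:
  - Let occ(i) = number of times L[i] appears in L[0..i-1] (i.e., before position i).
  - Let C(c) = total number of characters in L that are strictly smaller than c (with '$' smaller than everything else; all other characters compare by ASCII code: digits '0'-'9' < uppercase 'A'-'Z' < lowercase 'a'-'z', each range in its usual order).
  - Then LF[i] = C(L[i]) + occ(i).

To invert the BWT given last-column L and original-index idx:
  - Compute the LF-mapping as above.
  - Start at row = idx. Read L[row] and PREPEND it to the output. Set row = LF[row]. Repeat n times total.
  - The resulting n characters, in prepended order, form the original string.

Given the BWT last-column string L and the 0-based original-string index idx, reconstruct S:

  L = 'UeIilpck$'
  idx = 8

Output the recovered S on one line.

Answer: pickleIU$

Derivation:
LF mapping: 2 4 1 5 7 8 3 6 0
Walk LF starting at row 8, prepending L[row]:
  step 1: row=8, L[8]='$', prepend. Next row=LF[8]=0
  step 2: row=0, L[0]='U', prepend. Next row=LF[0]=2
  step 3: row=2, L[2]='I', prepend. Next row=LF[2]=1
  step 4: row=1, L[1]='e', prepend. Next row=LF[1]=4
  step 5: row=4, L[4]='l', prepend. Next row=LF[4]=7
  step 6: row=7, L[7]='k', prepend. Next row=LF[7]=6
  step 7: row=6, L[6]='c', prepend. Next row=LF[6]=3
  step 8: row=3, L[3]='i', prepend. Next row=LF[3]=5
  step 9: row=5, L[5]='p', prepend. Next row=LF[5]=8
Reversed output: pickleIU$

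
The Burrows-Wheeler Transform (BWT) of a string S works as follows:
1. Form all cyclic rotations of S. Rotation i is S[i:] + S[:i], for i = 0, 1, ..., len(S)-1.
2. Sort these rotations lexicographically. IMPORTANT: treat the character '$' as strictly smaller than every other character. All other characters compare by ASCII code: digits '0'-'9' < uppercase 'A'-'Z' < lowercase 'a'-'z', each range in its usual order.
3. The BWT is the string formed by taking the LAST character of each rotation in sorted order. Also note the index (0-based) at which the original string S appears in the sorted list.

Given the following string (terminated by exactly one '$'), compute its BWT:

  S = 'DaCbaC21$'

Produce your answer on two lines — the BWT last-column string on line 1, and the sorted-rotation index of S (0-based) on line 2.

Answer: 12Caa$bDC
5

Derivation:
All 9 rotations (rotation i = S[i:]+S[:i]):
  rot[0] = DaCbaC21$
  rot[1] = aCbaC21$D
  rot[2] = CbaC21$Da
  rot[3] = baC21$DaC
  rot[4] = aC21$DaCb
  rot[5] = C21$DaCba
  rot[6] = 21$DaCbaC
  rot[7] = 1$DaCbaC2
  rot[8] = $DaCbaC21
Sorted (with $ < everything):
  sorted[0] = $DaCbaC21  (last char: '1')
  sorted[1] = 1$DaCbaC2  (last char: '2')
  sorted[2] = 21$DaCbaC  (last char: 'C')
  sorted[3] = C21$DaCba  (last char: 'a')
  sorted[4] = CbaC21$Da  (last char: 'a')
  sorted[5] = DaCbaC21$  (last char: '$')
  sorted[6] = aC21$DaCb  (last char: 'b')
  sorted[7] = aCbaC21$D  (last char: 'D')
  sorted[8] = baC21$DaC  (last char: 'C')
Last column: 12Caa$bDC
Original string S is at sorted index 5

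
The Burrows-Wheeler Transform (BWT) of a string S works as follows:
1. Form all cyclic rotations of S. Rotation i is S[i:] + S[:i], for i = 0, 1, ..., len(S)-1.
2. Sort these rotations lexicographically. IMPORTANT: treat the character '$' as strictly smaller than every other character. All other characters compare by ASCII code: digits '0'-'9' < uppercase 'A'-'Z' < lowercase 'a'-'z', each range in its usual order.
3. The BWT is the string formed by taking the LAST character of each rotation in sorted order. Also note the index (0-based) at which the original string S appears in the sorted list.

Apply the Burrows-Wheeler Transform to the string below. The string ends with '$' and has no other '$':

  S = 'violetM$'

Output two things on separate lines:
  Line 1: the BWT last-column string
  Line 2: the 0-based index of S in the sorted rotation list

All 8 rotations (rotation i = S[i:]+S[:i]):
  rot[0] = violetM$
  rot[1] = ioletM$v
  rot[2] = oletM$vi
  rot[3] = letM$vio
  rot[4] = etM$viol
  rot[5] = tM$viole
  rot[6] = M$violet
  rot[7] = $violetM
Sorted (with $ < everything):
  sorted[0] = $violetM  (last char: 'M')
  sorted[1] = M$violet  (last char: 't')
  sorted[2] = etM$viol  (last char: 'l')
  sorted[3] = ioletM$v  (last char: 'v')
  sorted[4] = letM$vio  (last char: 'o')
  sorted[5] = oletM$vi  (last char: 'i')
  sorted[6] = tM$viole  (last char: 'e')
  sorted[7] = violetM$  (last char: '$')
Last column: Mtlvoie$
Original string S is at sorted index 7

Answer: Mtlvoie$
7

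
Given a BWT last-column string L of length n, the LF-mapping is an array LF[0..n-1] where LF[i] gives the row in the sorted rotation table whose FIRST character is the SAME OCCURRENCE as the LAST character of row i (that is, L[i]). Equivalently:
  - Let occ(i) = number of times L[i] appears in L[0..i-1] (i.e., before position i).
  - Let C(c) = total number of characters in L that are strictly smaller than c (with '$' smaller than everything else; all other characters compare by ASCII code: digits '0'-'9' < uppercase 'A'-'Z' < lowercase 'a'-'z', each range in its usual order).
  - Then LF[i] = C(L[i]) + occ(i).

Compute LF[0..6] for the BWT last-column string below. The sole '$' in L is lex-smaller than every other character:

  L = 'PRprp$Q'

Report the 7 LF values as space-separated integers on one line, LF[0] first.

Char counts: '$':1, 'P':1, 'Q':1, 'R':1, 'p':2, 'r':1
C (first-col start): C('$')=0, C('P')=1, C('Q')=2, C('R')=3, C('p')=4, C('r')=6
L[0]='P': occ=0, LF[0]=C('P')+0=1+0=1
L[1]='R': occ=0, LF[1]=C('R')+0=3+0=3
L[2]='p': occ=0, LF[2]=C('p')+0=4+0=4
L[3]='r': occ=0, LF[3]=C('r')+0=6+0=6
L[4]='p': occ=1, LF[4]=C('p')+1=4+1=5
L[5]='$': occ=0, LF[5]=C('$')+0=0+0=0
L[6]='Q': occ=0, LF[6]=C('Q')+0=2+0=2

Answer: 1 3 4 6 5 0 2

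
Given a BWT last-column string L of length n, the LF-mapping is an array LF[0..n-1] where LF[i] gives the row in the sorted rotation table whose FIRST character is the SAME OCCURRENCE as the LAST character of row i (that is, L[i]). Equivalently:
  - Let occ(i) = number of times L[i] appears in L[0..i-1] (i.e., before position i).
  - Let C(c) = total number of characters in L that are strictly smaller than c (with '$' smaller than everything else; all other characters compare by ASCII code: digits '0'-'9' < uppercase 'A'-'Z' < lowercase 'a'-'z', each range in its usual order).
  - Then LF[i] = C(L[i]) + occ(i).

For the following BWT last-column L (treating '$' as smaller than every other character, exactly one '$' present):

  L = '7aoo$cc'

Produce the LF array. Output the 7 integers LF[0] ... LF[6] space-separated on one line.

Answer: 1 2 5 6 0 3 4

Derivation:
Char counts: '$':1, '7':1, 'a':1, 'c':2, 'o':2
C (first-col start): C('$')=0, C('7')=1, C('a')=2, C('c')=3, C('o')=5
L[0]='7': occ=0, LF[0]=C('7')+0=1+0=1
L[1]='a': occ=0, LF[1]=C('a')+0=2+0=2
L[2]='o': occ=0, LF[2]=C('o')+0=5+0=5
L[3]='o': occ=1, LF[3]=C('o')+1=5+1=6
L[4]='$': occ=0, LF[4]=C('$')+0=0+0=0
L[5]='c': occ=0, LF[5]=C('c')+0=3+0=3
L[6]='c': occ=1, LF[6]=C('c')+1=3+1=4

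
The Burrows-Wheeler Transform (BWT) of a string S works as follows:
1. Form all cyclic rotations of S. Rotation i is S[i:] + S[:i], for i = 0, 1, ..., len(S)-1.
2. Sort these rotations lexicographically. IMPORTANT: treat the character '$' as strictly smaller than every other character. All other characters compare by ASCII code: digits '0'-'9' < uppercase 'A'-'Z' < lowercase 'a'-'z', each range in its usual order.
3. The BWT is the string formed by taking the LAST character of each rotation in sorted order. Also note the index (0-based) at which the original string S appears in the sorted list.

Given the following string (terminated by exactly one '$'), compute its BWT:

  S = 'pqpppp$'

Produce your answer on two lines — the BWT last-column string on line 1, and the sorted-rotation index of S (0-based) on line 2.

All 7 rotations (rotation i = S[i:]+S[:i]):
  rot[0] = pqpppp$
  rot[1] = qpppp$p
  rot[2] = pppp$pq
  rot[3] = ppp$pqp
  rot[4] = pp$pqpp
  rot[5] = p$pqppp
  rot[6] = $pqpppp
Sorted (with $ < everything):
  sorted[0] = $pqpppp  (last char: 'p')
  sorted[1] = p$pqppp  (last char: 'p')
  sorted[2] = pp$pqpp  (last char: 'p')
  sorted[3] = ppp$pqp  (last char: 'p')
  sorted[4] = pppp$pq  (last char: 'q')
  sorted[5] = pqpppp$  (last char: '$')
  sorted[6] = qpppp$p  (last char: 'p')
Last column: ppppq$p
Original string S is at sorted index 5

Answer: ppppq$p
5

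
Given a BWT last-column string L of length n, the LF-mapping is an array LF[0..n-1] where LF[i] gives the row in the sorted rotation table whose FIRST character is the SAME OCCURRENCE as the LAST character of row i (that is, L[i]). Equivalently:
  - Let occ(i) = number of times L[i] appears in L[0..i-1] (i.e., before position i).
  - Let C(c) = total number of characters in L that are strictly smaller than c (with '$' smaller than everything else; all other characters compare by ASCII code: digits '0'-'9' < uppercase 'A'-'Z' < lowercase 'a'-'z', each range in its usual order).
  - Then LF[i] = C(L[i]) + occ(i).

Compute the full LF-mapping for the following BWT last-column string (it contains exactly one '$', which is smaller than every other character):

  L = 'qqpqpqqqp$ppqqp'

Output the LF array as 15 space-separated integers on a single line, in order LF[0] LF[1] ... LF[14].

Answer: 7 8 1 9 2 10 11 12 3 0 4 5 13 14 6

Derivation:
Char counts: '$':1, 'p':6, 'q':8
C (first-col start): C('$')=0, C('p')=1, C('q')=7
L[0]='q': occ=0, LF[0]=C('q')+0=7+0=7
L[1]='q': occ=1, LF[1]=C('q')+1=7+1=8
L[2]='p': occ=0, LF[2]=C('p')+0=1+0=1
L[3]='q': occ=2, LF[3]=C('q')+2=7+2=9
L[4]='p': occ=1, LF[4]=C('p')+1=1+1=2
L[5]='q': occ=3, LF[5]=C('q')+3=7+3=10
L[6]='q': occ=4, LF[6]=C('q')+4=7+4=11
L[7]='q': occ=5, LF[7]=C('q')+5=7+5=12
L[8]='p': occ=2, LF[8]=C('p')+2=1+2=3
L[9]='$': occ=0, LF[9]=C('$')+0=0+0=0
L[10]='p': occ=3, LF[10]=C('p')+3=1+3=4
L[11]='p': occ=4, LF[11]=C('p')+4=1+4=5
L[12]='q': occ=6, LF[12]=C('q')+6=7+6=13
L[13]='q': occ=7, LF[13]=C('q')+7=7+7=14
L[14]='p': occ=5, LF[14]=C('p')+5=1+5=6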